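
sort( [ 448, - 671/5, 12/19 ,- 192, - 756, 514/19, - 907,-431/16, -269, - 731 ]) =[ - 907, - 756,-731, - 269,  -  192, - 671/5,- 431/16, 12/19, 514/19,448 ]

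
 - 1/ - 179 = 1/179 = 0.01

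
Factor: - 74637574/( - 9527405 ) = 2^1*5^( - 1)*11^1*23^(-1 )*82847^( - 1)*3392617^1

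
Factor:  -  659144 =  - 2^3*82393^1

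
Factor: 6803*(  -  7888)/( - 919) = 2^4*17^1*29^1*919^( - 1) * 6803^1 = 53662064/919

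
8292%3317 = 1658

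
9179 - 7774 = 1405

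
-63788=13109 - 76897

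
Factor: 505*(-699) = -3^1 * 5^1*101^1  *  233^1 = -  352995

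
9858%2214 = 1002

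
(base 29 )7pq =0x19ee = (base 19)I77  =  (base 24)bce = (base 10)6638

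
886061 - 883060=3001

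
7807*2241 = 17495487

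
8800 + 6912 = 15712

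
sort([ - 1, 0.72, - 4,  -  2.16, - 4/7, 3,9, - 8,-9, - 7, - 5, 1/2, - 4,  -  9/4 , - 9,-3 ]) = [-9, - 9, - 8,-7 , - 5 ,-4, - 4,-3, - 9/4, - 2.16, - 1, - 4/7, 1/2  ,  0.72, 3, 9 ]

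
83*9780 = 811740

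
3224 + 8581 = 11805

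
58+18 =76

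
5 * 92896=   464480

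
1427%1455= 1427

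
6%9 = 6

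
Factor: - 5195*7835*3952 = -2^4*5^2*13^1*19^1*1039^1 * 1567^1 = -160857564400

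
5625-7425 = -1800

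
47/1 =47 = 47.00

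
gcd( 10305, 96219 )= 9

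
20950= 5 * 4190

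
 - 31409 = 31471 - 62880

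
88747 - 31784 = 56963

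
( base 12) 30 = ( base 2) 100100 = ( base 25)1B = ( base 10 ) 36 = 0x24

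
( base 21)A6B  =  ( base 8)10703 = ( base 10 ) 4547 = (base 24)7LB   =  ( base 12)276B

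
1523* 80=121840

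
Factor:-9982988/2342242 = -4991494/1171121 = -2^1*7^(- 1)*47^1*293^( - 1)*571^(-1)*53101^1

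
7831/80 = 97 + 71/80 = 97.89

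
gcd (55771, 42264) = 1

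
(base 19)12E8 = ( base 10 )7855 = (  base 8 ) 17257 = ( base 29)99p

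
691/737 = 691/737=   0.94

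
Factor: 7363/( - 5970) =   -  2^( - 1) * 3^(-1 ) * 5^(-1)*37^1 = -37/30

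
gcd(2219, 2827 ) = 1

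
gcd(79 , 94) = 1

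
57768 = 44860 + 12908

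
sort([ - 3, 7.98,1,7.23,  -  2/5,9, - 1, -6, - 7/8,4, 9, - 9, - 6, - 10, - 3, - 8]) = [ - 10, - 9,  -  8, - 6, -6, - 3 , - 3,  -  1, - 7/8, - 2/5 , 1, 4,7.23,7.98, 9, 9]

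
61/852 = 61/852 = 0.07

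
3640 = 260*14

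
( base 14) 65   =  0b1011001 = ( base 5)324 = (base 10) 89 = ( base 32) 2p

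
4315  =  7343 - 3028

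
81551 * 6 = 489306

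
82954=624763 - 541809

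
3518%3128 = 390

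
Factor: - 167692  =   - 2^2*7^1*53^1*113^1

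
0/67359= 0 = 0.00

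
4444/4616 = 1111/1154 = 0.96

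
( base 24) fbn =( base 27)c6h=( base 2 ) 10001011011111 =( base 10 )8927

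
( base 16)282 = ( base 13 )3a5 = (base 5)10032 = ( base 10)642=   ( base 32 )K2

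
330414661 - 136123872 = 194290789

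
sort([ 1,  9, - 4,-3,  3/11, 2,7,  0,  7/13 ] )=[ - 4, - 3, 0,3/11 , 7/13, 1,2,7,9 ] 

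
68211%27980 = 12251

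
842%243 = 113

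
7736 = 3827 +3909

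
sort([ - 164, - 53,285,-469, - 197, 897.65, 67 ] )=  [ - 469,  -  197, - 164,- 53,67,285, 897.65]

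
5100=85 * 60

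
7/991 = 7/991  =  0.01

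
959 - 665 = 294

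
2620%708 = 496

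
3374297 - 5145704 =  - 1771407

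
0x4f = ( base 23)3a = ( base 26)31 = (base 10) 79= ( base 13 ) 61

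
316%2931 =316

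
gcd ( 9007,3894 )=1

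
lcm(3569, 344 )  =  28552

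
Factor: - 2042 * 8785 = - 2^1*5^1*  7^1*251^1*1021^1  =  - 17938970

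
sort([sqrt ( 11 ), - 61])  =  [ - 61, sqrt( 11 )]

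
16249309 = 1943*8363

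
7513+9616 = 17129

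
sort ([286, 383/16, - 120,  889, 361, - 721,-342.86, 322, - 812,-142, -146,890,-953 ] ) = [ - 953, - 812, - 721, - 342.86, - 146,-142,  -  120,383/16, 286,322, 361, 889, 890]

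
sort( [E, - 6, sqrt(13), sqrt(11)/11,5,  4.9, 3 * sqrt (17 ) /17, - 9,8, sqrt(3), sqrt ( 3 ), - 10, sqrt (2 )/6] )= [ - 10,-9,-6, sqrt(2 )/6, sqrt( 11)/11, 3*sqrt(17)/17, sqrt(3) , sqrt( 3),E, sqrt( 13), 4.9, 5,8 ]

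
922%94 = 76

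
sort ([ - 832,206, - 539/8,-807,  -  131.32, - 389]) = [-832, - 807, - 389, - 131.32,-539/8,  206 ]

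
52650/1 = 52650 = 52650.00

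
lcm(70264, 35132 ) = 70264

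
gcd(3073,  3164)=7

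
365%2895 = 365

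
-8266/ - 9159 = 8266/9159=0.90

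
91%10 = 1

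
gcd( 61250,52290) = 70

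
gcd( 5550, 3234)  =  6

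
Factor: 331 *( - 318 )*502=  -  2^2*3^1*53^1*251^1*331^1 = -  52839516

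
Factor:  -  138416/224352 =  - 211/342  =  - 2^( - 1) *3^( - 2)*19^ ( - 1)*211^1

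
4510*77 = 347270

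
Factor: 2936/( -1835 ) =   -  8/5 =-2^3*5^(-1) 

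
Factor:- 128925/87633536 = - 2^( - 7)*  3^3*5^2*191^1*684637^( - 1)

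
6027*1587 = 9564849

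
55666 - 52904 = 2762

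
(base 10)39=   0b100111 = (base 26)1d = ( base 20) 1J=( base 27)1C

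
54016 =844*64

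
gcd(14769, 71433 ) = 9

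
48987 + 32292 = 81279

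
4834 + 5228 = 10062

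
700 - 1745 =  - 1045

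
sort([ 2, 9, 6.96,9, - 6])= [ - 6,2, 6.96, 9, 9]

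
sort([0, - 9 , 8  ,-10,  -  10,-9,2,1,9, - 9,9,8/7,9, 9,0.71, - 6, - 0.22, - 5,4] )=[-10, - 10, - 9, - 9, - 9, - 6, - 5, - 0.22, 0,0.71,1,8/7,2, 4, 8, 9,9  ,  9,9 ]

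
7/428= 7/428=0.02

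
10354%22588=10354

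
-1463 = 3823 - 5286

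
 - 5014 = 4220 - 9234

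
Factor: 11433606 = 2^1*3^1*31^1*61471^1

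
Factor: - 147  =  -3^1*7^2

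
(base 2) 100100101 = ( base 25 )bi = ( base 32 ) 95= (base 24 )c5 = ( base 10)293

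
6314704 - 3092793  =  3221911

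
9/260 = 9/260= 0.03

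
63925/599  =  63925/599 = 106.72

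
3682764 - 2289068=1393696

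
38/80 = 19/40 =0.47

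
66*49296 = 3253536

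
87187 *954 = 83176398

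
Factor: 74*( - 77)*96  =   - 547008 = -2^6 * 3^1*7^1 * 11^1*37^1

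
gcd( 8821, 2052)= 1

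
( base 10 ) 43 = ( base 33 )1a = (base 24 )1J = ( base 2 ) 101011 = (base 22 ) 1L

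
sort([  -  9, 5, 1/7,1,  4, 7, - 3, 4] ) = [ - 9, - 3,  1/7,  1, 4, 4, 5, 7]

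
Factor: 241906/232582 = 449^( - 1) *467^1 = 467/449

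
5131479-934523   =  4196956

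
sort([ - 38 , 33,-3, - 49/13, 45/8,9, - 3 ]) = [-38, - 49/13, - 3,  -  3,  45/8, 9,33 ]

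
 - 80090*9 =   -  720810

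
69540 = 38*1830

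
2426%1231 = 1195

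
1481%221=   155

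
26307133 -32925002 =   -  6617869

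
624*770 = 480480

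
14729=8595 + 6134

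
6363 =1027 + 5336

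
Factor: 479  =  479^1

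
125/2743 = 125/2743 = 0.05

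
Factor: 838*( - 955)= -2^1*5^1 * 191^1*419^1 = - 800290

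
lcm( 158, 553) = 1106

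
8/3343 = 8/3343 = 0.00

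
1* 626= 626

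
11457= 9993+1464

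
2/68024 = 1/34012= 0.00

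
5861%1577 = 1130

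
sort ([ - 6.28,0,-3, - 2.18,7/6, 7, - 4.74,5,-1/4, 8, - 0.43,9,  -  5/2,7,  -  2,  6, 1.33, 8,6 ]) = [ - 6.28,-4.74,  -  3,- 5/2,-2.18, - 2,  -  0.43,-1/4,0,7/6,1.33,  5, 6,6,7 , 7,8,8, 9]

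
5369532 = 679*7908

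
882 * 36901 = 32546682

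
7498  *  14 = 104972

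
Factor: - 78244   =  - 2^2*31^1*631^1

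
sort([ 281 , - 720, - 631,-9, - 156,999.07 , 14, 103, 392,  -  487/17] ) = [-720 , - 631 , - 156 , - 487/17,-9, 14,103 , 281,392,999.07] 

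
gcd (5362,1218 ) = 14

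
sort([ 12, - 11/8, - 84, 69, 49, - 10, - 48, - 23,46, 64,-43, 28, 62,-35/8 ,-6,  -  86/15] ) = [ - 84, - 48,-43, - 23, - 10, - 6, - 86/15, - 35/8, - 11/8, 12, 28 , 46, 49, 62,64, 69] 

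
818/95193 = 818/95193= 0.01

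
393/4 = 393/4 = 98.25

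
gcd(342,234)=18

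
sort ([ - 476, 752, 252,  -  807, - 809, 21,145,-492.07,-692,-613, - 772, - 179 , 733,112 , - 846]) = [- 846, - 809, - 807, - 772,-692, -613, - 492.07,  -  476, - 179,21,112,145, 252,733,752]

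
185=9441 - 9256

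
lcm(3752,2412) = 33768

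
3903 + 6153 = 10056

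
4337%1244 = 605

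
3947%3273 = 674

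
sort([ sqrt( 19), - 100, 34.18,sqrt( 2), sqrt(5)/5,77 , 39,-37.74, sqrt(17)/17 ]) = [-100,-37.74, sqrt( 17 ) /17, sqrt(5 ) /5,sqrt(2 ), sqrt(19), 34.18,39, 77 ]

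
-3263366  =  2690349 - 5953715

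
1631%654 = 323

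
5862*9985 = 58532070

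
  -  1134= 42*( - 27 )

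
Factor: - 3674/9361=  - 334/851 = - 2^1*23^( - 1)*37^( - 1)*167^1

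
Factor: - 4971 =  - 3^1*1657^1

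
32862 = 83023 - 50161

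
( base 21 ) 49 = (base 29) 36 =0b1011101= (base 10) 93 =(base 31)30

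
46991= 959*49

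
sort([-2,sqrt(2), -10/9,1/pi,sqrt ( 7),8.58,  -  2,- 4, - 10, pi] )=[-10, -4,-2, - 2, - 10/9,1/pi, sqrt(2),sqrt (7),pi,8.58]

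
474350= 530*895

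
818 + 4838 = 5656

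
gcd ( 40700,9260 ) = 20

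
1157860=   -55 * (-21052 )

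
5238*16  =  83808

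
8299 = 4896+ 3403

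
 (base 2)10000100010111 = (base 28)amf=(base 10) 8471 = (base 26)cdl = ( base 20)113B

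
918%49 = 36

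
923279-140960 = 782319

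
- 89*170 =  - 15130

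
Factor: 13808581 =1931^1*7151^1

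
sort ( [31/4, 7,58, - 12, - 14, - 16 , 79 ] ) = [-16,  -  14  , - 12 , 7 , 31/4,58,79 ] 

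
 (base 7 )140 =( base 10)77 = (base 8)115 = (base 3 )2212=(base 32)2D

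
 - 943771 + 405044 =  - 538727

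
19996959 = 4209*4751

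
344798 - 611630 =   -  266832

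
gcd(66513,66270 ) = 3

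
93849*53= 4973997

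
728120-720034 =8086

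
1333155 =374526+958629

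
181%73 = 35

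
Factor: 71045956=2^2*1823^1*9743^1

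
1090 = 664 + 426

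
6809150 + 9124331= 15933481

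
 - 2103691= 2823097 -4926788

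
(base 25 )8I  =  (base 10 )218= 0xDA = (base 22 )9k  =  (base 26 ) 8A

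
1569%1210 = 359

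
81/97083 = 9/10787 = 0.00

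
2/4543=2/4543=   0.00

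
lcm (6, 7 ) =42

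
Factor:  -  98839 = -13^1*7603^1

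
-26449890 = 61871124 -88321014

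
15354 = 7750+7604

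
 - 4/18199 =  -1 + 18195/18199 = - 0.00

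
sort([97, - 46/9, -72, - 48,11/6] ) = [ - 72, - 48, - 46/9,11/6, 97]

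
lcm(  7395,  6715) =584205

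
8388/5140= 2097/1285 = 1.63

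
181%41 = 17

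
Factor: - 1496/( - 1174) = 2^2*11^1*17^1*587^( - 1) = 748/587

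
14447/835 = 14447/835 = 17.30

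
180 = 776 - 596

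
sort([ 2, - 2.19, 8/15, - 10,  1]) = [ - 10,-2.19,8/15 , 1, 2]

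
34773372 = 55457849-20684477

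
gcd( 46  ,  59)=1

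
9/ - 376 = - 9/376 = - 0.02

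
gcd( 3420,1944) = 36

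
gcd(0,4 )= 4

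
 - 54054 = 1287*(- 42)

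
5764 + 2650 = 8414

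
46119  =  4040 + 42079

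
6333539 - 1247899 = 5085640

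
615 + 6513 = 7128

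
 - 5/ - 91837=5/91837=0.00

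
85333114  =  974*87611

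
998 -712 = 286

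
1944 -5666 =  - 3722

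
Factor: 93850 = 2^1*5^2*1877^1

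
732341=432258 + 300083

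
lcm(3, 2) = 6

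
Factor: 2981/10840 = 11/40 = 2^( - 3 )*5^( -1)*11^1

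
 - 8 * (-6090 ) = 48720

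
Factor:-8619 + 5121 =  - 3498= - 2^1 * 3^1 * 11^1*53^1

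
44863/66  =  44863/66 = 679.74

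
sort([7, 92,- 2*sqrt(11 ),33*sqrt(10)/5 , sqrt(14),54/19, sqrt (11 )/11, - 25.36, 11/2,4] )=[ - 25.36, - 2*sqrt( 11 ),sqrt ( 11)/11,54/19,  sqrt(14),4,11/2,7,33*sqrt(10)/5, 92] 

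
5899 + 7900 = 13799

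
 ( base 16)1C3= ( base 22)kb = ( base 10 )451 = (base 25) I1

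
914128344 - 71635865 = 842492479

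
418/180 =209/90 =2.32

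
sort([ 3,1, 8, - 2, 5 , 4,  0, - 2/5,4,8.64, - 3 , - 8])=[ - 8, -3 ,-2, - 2/5,  0,1 , 3,4 , 4,5, 8, 8.64 ]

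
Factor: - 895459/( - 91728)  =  2^(-4)*3^( - 2)*7^( - 2)*13^( - 1)*23^1*38933^1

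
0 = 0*34529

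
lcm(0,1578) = 0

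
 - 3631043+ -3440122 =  - 7071165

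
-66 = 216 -282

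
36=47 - 11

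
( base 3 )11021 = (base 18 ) 67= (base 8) 163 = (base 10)115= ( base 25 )4F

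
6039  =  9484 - 3445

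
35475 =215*165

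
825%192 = 57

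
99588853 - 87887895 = 11700958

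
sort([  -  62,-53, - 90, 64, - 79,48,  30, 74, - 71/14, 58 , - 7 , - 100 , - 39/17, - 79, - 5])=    [- 100,-90, - 79,-79, - 62, - 53, - 7, - 71/14, - 5,-39/17,30, 48,58, 64,74]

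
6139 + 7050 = 13189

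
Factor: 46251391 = 1019^1*45389^1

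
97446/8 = 12180 + 3/4= 12180.75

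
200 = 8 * 25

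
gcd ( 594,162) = 54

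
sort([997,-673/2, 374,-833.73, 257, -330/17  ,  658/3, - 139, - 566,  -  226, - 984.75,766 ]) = [-984.75,- 833.73,-566, - 673/2,  -  226,-139, - 330/17,658/3,257, 374,766, 997 ]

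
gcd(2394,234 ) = 18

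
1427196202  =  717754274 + 709441928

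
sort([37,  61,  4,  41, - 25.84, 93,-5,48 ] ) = [ - 25.84,- 5,4  ,  37,41,48 , 61,93]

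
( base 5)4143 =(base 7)1412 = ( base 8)1044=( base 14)2b2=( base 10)548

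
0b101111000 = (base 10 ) 376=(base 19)10f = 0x178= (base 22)H2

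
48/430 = 24/215 = 0.11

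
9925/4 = 2481 + 1/4  =  2481.25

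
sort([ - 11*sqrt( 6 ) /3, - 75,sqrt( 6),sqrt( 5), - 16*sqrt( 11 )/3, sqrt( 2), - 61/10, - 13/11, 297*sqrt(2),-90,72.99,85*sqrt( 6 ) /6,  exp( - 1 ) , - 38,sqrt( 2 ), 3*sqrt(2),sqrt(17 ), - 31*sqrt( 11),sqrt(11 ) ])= [ - 31*sqrt(11 ), - 90  , - 75, - 38,- 16*sqrt( 11 )/3, - 11*sqrt( 6 ) /3, - 61/10 , - 13/11 , exp(-1 ), sqrt(2 ),  sqrt( 2),sqrt( 5),sqrt( 6),sqrt(11 ),sqrt( 17), 3*sqrt(2 ),85 * sqrt( 6) /6, 72.99,297*sqrt( 2 ) ]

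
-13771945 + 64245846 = 50473901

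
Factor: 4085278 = 2^1*59^1*89^1*389^1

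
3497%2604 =893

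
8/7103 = 8/7103 = 0.00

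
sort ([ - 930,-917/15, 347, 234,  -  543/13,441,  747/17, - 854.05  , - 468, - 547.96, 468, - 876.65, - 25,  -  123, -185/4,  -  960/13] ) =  [  -  930, - 876.65, - 854.05, - 547.96 , - 468,-123,  -  960/13 ,-917/15,-185/4,-543/13,-25, 747/17, 234, 347,441,468]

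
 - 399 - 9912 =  - 10311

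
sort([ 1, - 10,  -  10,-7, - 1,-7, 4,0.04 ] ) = [ - 10,-10,-7, - 7, - 1, 0.04 , 1,4]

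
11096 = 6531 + 4565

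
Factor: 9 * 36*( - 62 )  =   - 2^3*3^4*31^1 = - 20088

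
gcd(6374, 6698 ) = 2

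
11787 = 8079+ 3708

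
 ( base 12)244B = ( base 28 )563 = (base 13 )1B29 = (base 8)7773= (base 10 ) 4091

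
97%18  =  7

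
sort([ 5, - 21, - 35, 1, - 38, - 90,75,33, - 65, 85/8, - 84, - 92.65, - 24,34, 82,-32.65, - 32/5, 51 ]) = [ - 92.65, - 90, - 84, - 65, - 38, - 35,  -  32.65, - 24,-21 , - 32/5, 1, 5 , 85/8, 33 , 34,51 , 75 , 82 ] 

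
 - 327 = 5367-5694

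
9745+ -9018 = 727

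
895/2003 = 895/2003 = 0.45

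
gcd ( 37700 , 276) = 4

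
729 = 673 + 56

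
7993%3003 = 1987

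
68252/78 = 34126/39=875.03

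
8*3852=30816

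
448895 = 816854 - 367959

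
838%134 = 34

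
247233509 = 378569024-131335515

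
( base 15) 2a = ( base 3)1111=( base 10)40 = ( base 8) 50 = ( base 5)130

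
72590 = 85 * 854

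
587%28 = 27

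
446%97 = 58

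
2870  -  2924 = - 54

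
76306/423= 180  +  166/423 = 180.39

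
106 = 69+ 37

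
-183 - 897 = - 1080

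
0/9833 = 0=   0.00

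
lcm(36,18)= 36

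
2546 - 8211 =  - 5665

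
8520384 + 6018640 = 14539024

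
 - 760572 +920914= 160342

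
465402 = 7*66486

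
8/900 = 2/225 = 0.01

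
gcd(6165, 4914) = 9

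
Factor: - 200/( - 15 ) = 2^3*3^ (-1) * 5^1 = 40/3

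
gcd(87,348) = 87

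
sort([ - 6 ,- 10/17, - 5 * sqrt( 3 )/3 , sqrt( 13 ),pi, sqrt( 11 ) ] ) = [ - 6, - 5*sqrt( 3)/3, - 10/17 , pi, sqrt( 11 ),sqrt ( 13 )]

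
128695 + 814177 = 942872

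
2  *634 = 1268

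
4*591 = 2364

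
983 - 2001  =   - 1018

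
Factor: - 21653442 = -2^1*3^2*23^1*193^1*271^1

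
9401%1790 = 451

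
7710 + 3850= 11560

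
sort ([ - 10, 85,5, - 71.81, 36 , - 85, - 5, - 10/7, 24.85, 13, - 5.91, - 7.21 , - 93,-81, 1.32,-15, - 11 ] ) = [ - 93, - 85, - 81, - 71.81 , - 15,-11, - 10, - 7.21,- 5.91, - 5,-10/7,1.32, 5, 13, 24.85,36, 85] 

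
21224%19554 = 1670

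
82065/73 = 1124 + 13/73 = 1124.18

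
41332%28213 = 13119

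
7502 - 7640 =-138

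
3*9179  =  27537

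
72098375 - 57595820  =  14502555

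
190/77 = 2 + 36/77 = 2.47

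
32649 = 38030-5381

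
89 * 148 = 13172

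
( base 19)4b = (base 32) 2N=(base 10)87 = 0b1010111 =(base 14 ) 63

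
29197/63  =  4171/9 = 463.44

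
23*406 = 9338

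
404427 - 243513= 160914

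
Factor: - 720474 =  - 2^1*3^1*120079^1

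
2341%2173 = 168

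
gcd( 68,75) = 1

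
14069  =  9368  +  4701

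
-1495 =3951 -5446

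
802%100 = 2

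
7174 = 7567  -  393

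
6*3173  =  19038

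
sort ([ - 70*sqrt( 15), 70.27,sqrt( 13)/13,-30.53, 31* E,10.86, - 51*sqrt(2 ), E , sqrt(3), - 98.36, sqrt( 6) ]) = [ - 70 * sqrt (15),  -  98.36, - 51*sqrt( 2 ),  -  30.53, sqrt( 13 ) /13,sqrt( 3), sqrt(6 ), E,10.86, 70.27,31 * E] 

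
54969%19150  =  16669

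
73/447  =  73/447= 0.16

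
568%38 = 36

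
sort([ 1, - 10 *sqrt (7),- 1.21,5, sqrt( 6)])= [ - 10*sqrt( 7 ), - 1.21, 1, sqrt( 6), 5]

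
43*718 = 30874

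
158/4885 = 158/4885 = 0.03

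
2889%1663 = 1226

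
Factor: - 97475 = - 5^2*7^1*557^1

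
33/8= 33/8 = 4.12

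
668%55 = 8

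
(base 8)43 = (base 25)1A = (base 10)35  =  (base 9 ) 38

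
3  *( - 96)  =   - 288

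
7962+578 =8540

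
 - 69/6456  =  -23/2152 = -0.01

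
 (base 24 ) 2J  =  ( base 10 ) 67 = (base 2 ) 1000011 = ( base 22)31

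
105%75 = 30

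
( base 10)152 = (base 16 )98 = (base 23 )6E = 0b10011000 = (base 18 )88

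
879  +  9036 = 9915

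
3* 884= 2652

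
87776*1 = 87776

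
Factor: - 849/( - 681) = 227^( -1 )*  283^1 = 283/227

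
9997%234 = 169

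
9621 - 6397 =3224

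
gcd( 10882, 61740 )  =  2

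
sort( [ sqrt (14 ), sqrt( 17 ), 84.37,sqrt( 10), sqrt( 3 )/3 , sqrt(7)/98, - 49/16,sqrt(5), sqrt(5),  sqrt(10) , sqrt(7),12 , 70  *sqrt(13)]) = [  -  49/16,sqrt ( 7) /98, sqrt( 3)/3, sqrt(5), sqrt( 5),  sqrt( 7 ),sqrt(10 ),  sqrt(10),sqrt( 14),sqrt( 17 ),12,84.37, 70*sqrt ( 13 ) ] 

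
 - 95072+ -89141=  - 184213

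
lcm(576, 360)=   2880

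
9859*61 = 601399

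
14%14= 0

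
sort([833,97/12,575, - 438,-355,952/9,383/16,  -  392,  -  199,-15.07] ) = [ - 438, - 392, - 355,-199,- 15.07, 97/12,383/16 , 952/9,  575,833]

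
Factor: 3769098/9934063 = 2^1*3^1*628183^1*9934063^(- 1)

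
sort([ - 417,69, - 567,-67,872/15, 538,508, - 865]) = [ - 865,-567, - 417 , - 67, 872/15,69, 508, 538]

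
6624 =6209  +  415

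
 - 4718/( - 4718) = 1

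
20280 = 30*676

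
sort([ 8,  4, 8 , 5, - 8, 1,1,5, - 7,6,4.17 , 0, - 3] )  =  [ - 8, -7, - 3,0, 1,1,4,4.17,5,5, 6, 8, 8] 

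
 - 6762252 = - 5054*1338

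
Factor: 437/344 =2^(-3) * 19^1*23^1*43^ ( - 1)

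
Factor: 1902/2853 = 2^1 * 3^(-1) = 2/3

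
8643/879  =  2881/293 = 9.83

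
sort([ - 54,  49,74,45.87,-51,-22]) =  [-54,-51,-22, 45.87, 49, 74 ]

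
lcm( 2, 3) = 6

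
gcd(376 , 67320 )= 8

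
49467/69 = 16489/23 = 716.91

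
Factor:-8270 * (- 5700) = 2^3*3^1*5^3 * 19^1*827^1 = 47139000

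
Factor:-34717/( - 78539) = 149^1  *  233^1*78539^( - 1)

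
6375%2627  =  1121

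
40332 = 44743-4411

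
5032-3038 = 1994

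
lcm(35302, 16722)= 317718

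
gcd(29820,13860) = 420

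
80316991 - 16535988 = 63781003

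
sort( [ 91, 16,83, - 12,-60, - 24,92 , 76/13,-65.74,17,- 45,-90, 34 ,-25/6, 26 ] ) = [-90 , - 65.74, - 60,-45,-24 , -12, - 25/6, 76/13,  16,17, 26,34, 83, 91,92 ]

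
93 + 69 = 162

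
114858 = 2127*54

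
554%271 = 12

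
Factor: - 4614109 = - 4614109^1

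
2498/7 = 2498/7 = 356.86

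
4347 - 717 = 3630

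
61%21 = 19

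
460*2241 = 1030860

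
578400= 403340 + 175060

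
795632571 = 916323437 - 120690866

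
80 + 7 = 87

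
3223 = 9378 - 6155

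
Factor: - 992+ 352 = -640 = -2^7*5^1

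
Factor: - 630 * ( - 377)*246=58427460 = 2^2*  3^3*5^1*7^1*13^1*29^1*41^1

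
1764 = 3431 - 1667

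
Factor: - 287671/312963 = -3^(-1)*7^(-2 )*  2129^ ( - 1 )*287671^1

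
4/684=1/171 = 0.01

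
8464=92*92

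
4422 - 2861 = 1561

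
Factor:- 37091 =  - 29^1 * 1279^1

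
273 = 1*273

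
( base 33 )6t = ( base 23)9k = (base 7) 443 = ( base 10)227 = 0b11100011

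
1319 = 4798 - 3479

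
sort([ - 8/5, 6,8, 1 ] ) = [ -8/5,1, 6, 8]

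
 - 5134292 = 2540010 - 7674302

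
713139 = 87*8197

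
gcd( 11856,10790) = 26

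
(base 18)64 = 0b1110000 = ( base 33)3d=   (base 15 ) 77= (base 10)112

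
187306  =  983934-796628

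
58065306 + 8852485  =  66917791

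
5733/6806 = 5733/6806 = 0.84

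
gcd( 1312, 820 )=164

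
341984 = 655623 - 313639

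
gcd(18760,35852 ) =4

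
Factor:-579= - 3^1*193^1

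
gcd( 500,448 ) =4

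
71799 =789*91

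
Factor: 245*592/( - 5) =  - 2^4 * 7^2*37^1 = - 29008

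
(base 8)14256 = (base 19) H9A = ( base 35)55i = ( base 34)5fs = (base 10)6318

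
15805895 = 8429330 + 7376565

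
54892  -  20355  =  34537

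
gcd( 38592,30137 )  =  1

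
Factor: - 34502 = -2^1*13^1 * 1327^1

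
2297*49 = 112553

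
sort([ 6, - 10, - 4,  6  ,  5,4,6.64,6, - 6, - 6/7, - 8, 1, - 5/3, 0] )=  [ - 10,- 8, -6, - 4,-5/3, - 6/7,0,1,4, 5, 6,6, 6,  6.64 ] 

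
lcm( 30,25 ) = 150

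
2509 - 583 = 1926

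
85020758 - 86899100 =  - 1878342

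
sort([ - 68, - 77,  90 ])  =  [ - 77, - 68, 90 ]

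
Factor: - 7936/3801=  -2^8*3^( - 1 )*7^(-1)*31^1*181^(-1 ) 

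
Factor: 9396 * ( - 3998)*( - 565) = 2^3 * 3^4*5^1*29^1*113^1*1999^1 = 21224342520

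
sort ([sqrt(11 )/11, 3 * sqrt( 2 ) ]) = [sqrt(11 )/11,3*sqrt(2 )]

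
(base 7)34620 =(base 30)9q3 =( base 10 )8883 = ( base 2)10001010110011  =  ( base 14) 3347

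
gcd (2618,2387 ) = 77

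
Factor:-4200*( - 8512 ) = 35750400 = 2^9 * 3^1 * 5^2*7^2 * 19^1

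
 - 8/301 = -8/301 = -0.03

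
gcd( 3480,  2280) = 120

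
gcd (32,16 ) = 16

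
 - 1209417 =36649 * (  -  33)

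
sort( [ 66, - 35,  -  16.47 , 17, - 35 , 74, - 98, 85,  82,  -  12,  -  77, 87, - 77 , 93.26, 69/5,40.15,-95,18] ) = [  -  98, - 95,-77, - 77, - 35,-35, - 16.47,  -  12, 69/5, 17, 18, 40.15,  66, 74 , 82,85, 87,  93.26 ]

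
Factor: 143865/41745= 3^1*11^( - 2 )*139^1= 417/121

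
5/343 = 5/343=0.01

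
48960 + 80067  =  129027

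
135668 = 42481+93187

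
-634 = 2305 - 2939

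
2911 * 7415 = 21585065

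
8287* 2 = 16574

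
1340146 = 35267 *38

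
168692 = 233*724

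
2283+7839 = 10122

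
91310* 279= 25475490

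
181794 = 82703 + 99091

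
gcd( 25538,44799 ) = 1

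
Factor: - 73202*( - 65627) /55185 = 2^1 * 3^ (- 1)* 5^(-1 ) * 13^( - 1) * 17^1*29^1*31^1 * 73^1*283^( - 1)*2153^1 =4804027654/55185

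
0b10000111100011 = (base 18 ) 18dh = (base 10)8675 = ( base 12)502b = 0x21E3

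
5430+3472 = 8902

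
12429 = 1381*9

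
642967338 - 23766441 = 619200897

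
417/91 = 417/91 = 4.58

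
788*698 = 550024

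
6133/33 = 6133/33 = 185.85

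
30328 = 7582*4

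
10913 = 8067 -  -2846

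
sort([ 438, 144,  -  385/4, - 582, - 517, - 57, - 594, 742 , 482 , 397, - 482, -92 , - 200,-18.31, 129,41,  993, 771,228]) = [ - 594, - 582, - 517, - 482, - 200, - 385/4, - 92,-57, - 18.31,41,129,144,228,397,438,482,742, 771,993] 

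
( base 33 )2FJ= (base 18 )85a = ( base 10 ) 2692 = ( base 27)3IJ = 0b101010000100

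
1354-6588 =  - 5234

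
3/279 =1/93  =  0.01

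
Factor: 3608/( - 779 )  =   - 88/19 = -2^3 * 11^1 * 19^(-1 ) 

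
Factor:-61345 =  - 5^1*12269^1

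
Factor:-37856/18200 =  - 52/25=- 2^2*5^( - 2)*13^1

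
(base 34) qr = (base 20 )25b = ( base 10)911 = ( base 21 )218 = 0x38f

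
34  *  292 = 9928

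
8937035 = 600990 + 8336045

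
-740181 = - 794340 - -54159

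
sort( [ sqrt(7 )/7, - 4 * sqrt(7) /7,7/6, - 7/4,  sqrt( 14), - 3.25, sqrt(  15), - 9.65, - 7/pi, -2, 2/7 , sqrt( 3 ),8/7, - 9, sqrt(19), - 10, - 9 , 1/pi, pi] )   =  [ - 10, - 9.65 , - 9, - 9, - 3.25, - 7/pi, - 2,  -  7/4, - 4*sqrt ( 7)/7 , 2/7, 1/pi,sqrt( 7)/7, 8/7, 7/6 , sqrt( 3 ), pi , sqrt(14)  ,  sqrt (15), sqrt( 19) ]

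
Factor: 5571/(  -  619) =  - 9 = - 3^2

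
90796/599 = 151 + 347/599 =151.58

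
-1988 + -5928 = -7916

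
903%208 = 71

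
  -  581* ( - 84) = 48804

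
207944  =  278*748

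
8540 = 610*14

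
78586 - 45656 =32930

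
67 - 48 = 19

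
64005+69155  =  133160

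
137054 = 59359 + 77695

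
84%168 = 84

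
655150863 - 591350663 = 63800200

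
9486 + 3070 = 12556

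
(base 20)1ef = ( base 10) 695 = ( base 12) 49B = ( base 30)N5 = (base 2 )1010110111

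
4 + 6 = 10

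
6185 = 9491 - 3306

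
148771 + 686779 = 835550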